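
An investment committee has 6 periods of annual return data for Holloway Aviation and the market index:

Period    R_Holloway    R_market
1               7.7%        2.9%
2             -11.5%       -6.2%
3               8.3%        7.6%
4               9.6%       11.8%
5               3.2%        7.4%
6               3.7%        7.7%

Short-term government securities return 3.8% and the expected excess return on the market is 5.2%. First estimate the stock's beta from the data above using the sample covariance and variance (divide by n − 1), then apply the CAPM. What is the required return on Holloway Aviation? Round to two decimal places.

Mean R_i = (7.7 − 11.5 + 8.3 + 9.6 + 3.2 + 3.7) / 6 = 3.5000%
Mean R_m = (2.9 − 6.2 + 7.6 + 11.8 + 7.4 + 7.7) / 6 = 5.2000%
Σ(R_i − R̄_i)(R_m − R̄_m) = 212.9600  ⇒  Cov = 212.9600 / 5 = 42.5920
Σ(R_m − R̄_m)² = 195.6600  ⇒  Var(R_m) = 195.6600 / 5 = 39.1320
β = Cov / Var(R_m) = 42.5920 / 39.1320 = 1.0884
E(R) = R_f + β × MRP = 3.8% + 1.0884 × 5.2% = 9.46%

9.46%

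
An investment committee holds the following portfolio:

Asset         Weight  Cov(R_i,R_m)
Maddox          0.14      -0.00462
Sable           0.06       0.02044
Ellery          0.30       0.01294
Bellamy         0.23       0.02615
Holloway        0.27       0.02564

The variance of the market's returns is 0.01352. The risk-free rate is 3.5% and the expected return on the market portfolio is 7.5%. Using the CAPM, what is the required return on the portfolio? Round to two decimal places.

8.65%

β_Maddox = -0.00462 / 0.01352 = -0.3417
β_Sable = 0.02044 / 0.01352 = 1.5118
β_Ellery = 0.01294 / 0.01352 = 0.9571
β_Bellamy = 0.02615 / 0.01352 = 1.9342
β_Holloway = 0.02564 / 0.01352 = 1.8964
β_P = Σ w_i β_i = 0.14×-0.3417 + 0.06×1.5118 + 0.30×0.9571 + 0.23×1.9342 + 0.27×1.8964 = 1.2869
MRP = 7.5% − 3.5% = 4.00%
E(R_P) = R_f + β_P × MRP = 3.5% + 1.2869 × 4.0% = 8.65%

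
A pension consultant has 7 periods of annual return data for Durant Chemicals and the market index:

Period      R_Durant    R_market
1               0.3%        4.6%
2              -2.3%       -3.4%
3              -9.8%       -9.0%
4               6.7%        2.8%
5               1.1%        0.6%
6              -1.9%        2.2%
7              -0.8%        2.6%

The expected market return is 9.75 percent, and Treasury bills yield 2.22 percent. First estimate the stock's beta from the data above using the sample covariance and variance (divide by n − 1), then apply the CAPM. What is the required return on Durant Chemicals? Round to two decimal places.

Mean R_i = (0.3 − 2.3 − 9.8 + 6.7 + 1.1 − 1.9 − 0.8) / 7 = -0.9571%
Mean R_m = (4.6 − 3.4 − 9.0 + 2.8 + 0.6 + 2.2 + 2.6) / 7 = 0.0571%
Σ(R_i − R̄_i)(R_m − R̄_m) = 110.9429  ⇒  Cov = 110.9429 / 6 = 18.4905
Σ(R_m − R̄_m)² = 133.4971  ⇒  Var(R_m) = 133.4971 / 6 = 22.2495
β = Cov / Var(R_m) = 18.4905 / 22.2495 = 0.8311
MRP = 9.75% − 2.22% = 7.53%
E(R) = R_f + β × MRP = 2.22% + 0.8311 × 7.53% = 8.48%

8.48%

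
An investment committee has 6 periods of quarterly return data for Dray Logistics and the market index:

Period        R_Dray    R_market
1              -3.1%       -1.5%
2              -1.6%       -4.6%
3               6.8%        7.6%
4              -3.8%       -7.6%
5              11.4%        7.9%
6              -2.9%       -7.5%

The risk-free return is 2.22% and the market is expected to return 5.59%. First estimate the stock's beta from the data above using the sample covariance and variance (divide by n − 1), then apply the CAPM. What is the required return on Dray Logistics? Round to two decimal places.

Mean R_i = (-3.1 − 1.6 + 6.8 − 3.8 + 11.4 − 2.9) / 6 = 1.1333%
Mean R_m = (-1.5 − 4.6 + 7.6 − 7.6 + 7.9 − 7.5) / 6 = -0.9500%
Σ(R_i − R̄_i)(R_m − R̄_m) = 210.8400  ⇒  Cov = 210.8400 / 5 = 42.1680
Σ(R_m − R̄_m)² = 252.1750  ⇒  Var(R_m) = 252.1750 / 5 = 50.4350
β = Cov / Var(R_m) = 42.1680 / 50.4350 = 0.8361
MRP = 5.59% − 2.22% = 3.37%
E(R) = R_f + β × MRP = 2.22% + 0.8361 × 3.37% = 5.04%

5.04%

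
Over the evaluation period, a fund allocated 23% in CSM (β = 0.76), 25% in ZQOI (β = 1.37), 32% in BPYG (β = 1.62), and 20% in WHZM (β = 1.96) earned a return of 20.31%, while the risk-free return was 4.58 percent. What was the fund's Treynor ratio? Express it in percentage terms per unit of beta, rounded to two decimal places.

β_P = 0.23×0.76 + 0.25×1.37 + 0.32×1.62 + 0.20×1.96 = 1.4277
Treynor = (R_P − R_f) / β_P = (20.31% − 4.58%) / 1.4277 = 15.73% / 1.4277 = 11.02%

11.02%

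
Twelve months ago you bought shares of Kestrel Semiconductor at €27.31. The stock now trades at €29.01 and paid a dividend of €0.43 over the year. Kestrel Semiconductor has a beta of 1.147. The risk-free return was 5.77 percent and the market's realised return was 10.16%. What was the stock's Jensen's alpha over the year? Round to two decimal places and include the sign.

-3.01%

Realised HPR = (P1 + D1 − P0) / P0 = (29.01 + 0.43 − 27.31) / 27.31 = 2.13 / 27.31 = 7.7993%
MRP = 10.16% − 5.77% = 4.39%
CAPM required = R_f + β·MRP = 5.77% + 1.147 × 4.39% = 10.80533%
α = realised − required = 7.7993% − 10.80533% = -3.01%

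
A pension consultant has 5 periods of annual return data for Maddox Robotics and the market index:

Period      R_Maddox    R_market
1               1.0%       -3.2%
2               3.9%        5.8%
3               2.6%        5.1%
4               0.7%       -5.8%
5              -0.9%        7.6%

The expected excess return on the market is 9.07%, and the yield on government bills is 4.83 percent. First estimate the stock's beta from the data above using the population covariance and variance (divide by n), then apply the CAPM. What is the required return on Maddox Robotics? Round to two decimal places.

Mean R_i = (1.0 + 3.9 + 2.6 + 0.7 − 0.9) / 5 = 1.4600%
Mean R_m = (-3.2 + 5.8 + 5.1 − 5.8 + 7.6) / 5 = 1.9000%
Σ(R_i − R̄_i)(R_m − R̄_m) = 7.9100  ⇒  Cov = 7.9100 / 5 = 1.5820
Σ(R_m − R̄_m)² = 143.2400  ⇒  Var(R_m) = 143.2400 / 5 = 28.6480
β = Cov / Var(R_m) = 1.5820 / 28.6480 = 0.0552
E(R) = R_f + β × MRP = 4.83% + 0.0552 × 9.07% = 5.33%

5.33%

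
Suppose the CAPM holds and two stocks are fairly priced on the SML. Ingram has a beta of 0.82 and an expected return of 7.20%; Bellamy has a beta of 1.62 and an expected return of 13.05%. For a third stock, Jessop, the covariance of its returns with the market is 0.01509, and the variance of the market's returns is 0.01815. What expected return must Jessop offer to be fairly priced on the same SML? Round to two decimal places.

MRP = (13.05% − 7.20%) / (1.62 − 0.82) = 7.3125%
R_f = 7.20% − 0.82 × 7.3125% = 1.2038%
β_Jessop = Cov / Var(R_m) = 0.01509 / 0.01815 = 0.8314
E(R_Jessop) = R_f + β × MRP = 1.2038% + 0.8314 × 7.3125% = 7.28%

7.28%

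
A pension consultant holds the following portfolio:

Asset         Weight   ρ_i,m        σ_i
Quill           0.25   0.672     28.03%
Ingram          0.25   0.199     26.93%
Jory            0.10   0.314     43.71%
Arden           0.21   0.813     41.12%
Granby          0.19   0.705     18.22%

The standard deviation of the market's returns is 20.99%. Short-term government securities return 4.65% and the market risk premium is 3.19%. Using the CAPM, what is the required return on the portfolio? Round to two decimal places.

β_Quill = 0.672 × 28.03% / 20.99% = 0.8974
β_Ingram = 0.199 × 26.93% / 20.99% = 0.2553
β_Jory = 0.314 × 43.71% / 20.99% = 0.6539
β_Arden = 0.813 × 41.12% / 20.99% = 1.5927
β_Granby = 0.705 × 18.22% / 20.99% = 0.6120
β_P = Σ w_i β_i = 0.25×0.8974 + 0.25×0.2553 + 0.10×0.6539 + 0.21×1.5927 + 0.19×0.6120 = 0.8043
E(R_P) = R_f + β_P × MRP = 4.65% + 0.8043 × 3.19% = 7.22%

7.22%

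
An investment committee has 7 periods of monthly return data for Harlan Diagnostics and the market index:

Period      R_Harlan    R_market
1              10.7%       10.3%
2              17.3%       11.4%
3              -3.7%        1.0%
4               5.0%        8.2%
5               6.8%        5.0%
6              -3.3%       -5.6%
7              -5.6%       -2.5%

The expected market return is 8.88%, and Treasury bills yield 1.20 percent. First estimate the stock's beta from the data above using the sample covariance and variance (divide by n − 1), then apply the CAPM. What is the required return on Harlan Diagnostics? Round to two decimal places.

10.28%

Mean R_i = (10.7 + 17.3 − 3.7 + 5.0 + 6.8 − 3.3 − 5.6) / 7 = 3.8857%
Mean R_m = (10.3 + 11.4 + 1.0 + 8.2 + 5.0 − 5.6 − 2.5) / 7 = 3.9714%
Σ(R_i − R̄_i)(R_m − R̄_m) = 303.1871  ⇒  Cov = 303.1871 / 6 = 50.5312
Σ(R_m − R̄_m)² = 256.4943  ⇒  Var(R_m) = 256.4943 / 6 = 42.7491
β = Cov / Var(R_m) = 50.5312 / 42.7491 = 1.1820
MRP = 8.88% − 1.20% = 7.68%
E(R) = R_f + β × MRP = 1.20% + 1.1820 × 7.68% = 10.28%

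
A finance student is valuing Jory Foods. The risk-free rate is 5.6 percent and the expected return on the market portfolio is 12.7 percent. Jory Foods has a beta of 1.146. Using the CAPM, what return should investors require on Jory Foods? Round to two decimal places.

Market risk premium = E(R_m) − R_f = 12.7% − 5.6% = 7.10%
E(R) = R_f + β × MRP = 5.6% + 1.146 × 7.1% = 13.74%

13.74%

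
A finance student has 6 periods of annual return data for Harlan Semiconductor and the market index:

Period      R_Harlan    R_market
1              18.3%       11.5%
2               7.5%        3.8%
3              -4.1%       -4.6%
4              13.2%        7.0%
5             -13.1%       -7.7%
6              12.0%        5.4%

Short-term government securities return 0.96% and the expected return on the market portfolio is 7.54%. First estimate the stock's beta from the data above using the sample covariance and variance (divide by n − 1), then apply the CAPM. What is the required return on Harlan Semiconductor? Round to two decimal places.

11.58%

Mean R_i = (18.3 + 7.5 − 4.1 + 13.2 − 13.1 + 12.0) / 6 = 5.6333%
Mean R_m = (11.5 + 3.8 − 4.6 + 7.0 − 7.7 + 5.4) / 6 = 2.5667%
Σ(R_i − R̄_i)(R_m − R̄_m) = 429.1267  ⇒  Cov = 429.1267 / 5 = 85.8253
Σ(R_m − R̄_m)² = 265.7733  ⇒  Var(R_m) = 265.7733 / 5 = 53.1547
β = Cov / Var(R_m) = 85.8253 / 53.1547 = 1.6146
MRP = 7.54% − 0.96% = 6.58%
E(R) = R_f + β × MRP = 0.96% + 1.6146 × 6.58% = 11.58%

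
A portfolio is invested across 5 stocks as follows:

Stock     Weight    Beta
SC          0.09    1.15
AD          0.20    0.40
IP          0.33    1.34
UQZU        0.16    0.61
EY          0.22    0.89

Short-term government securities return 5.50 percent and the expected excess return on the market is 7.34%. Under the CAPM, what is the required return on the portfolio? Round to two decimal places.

12.25%

β_P = Σ w_i β_i = 0.09×1.15 + 0.20×0.40 + 0.33×1.34 + 0.16×0.61 + 0.22×0.89 = 0.9191
E(R_P) = R_f + β_P × MRP = 5.50% + 0.9191 × 7.34% = 12.25%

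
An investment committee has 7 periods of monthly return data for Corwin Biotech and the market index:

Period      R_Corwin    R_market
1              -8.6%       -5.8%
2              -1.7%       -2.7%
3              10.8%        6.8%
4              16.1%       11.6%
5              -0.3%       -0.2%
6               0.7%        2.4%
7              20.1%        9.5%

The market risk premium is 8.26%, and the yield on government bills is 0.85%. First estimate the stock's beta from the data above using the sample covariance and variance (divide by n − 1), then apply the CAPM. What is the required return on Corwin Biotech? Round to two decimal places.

13.77%

Mean R_i = (-8.6 − 1.7 + 10.8 + 16.1 − 0.3 + 0.7 + 20.1) / 7 = 5.3000%
Mean R_m = (-5.8 − 2.7 + 6.8 + 11.6 − 0.2 + 2.4 + 9.5) / 7 = 3.0857%
Σ(R_i − R̄_i)(R_m − R̄_m) = 392.8800  ⇒  Cov = 392.8800 / 6 = 65.4800
Σ(R_m − R̄_m)² = 251.1286  ⇒  Var(R_m) = 251.1286 / 6 = 41.8548
β = Cov / Var(R_m) = 65.4800 / 41.8548 = 1.5645
E(R) = R_f + β × MRP = 0.85% + 1.5645 × 8.26% = 13.77%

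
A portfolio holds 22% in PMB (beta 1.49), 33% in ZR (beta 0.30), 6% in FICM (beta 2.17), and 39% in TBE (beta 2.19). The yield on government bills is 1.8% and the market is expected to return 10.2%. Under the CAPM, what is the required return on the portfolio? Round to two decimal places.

β_P = Σ w_i β_i = 0.22×1.49 + 0.33×0.30 + 0.06×2.17 + 0.39×2.19 = 1.4111
MRP = 10.2% − 1.8% = 8.40%
E(R_P) = R_f + β_P × MRP = 1.8% + 1.4111 × 8.4% = 13.65%

13.65%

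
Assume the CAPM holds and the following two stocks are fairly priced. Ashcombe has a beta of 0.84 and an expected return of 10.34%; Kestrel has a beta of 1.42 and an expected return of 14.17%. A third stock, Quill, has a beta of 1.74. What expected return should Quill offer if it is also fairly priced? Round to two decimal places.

MRP (SML slope) = (14.17% − 10.34%) / (1.42 − 0.84) = 3.83% / 0.58 = 6.6034%
R_f (intercept) = 10.34% − 0.84 × 6.6034% = 4.7931%
E(R_Quill) = R_f + β × MRP = 4.7931% + 1.74 × 6.6034% = 16.28%

16.28%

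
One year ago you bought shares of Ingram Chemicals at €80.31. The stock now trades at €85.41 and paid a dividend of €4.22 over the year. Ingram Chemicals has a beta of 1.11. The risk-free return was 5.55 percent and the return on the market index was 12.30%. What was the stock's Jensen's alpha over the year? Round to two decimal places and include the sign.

-1.44%

Realised HPR = (P1 + D1 − P0) / P0 = (85.41 + 4.22 − 80.31) / 80.31 = 9.32 / 80.31 = 11.6050%
MRP = 12.30% − 5.55% = 6.75%
CAPM required = R_f + β·MRP = 5.55% + 1.11 × 6.75% = 13.0425%
α = realised − required = 11.6050% − 13.0425% = -1.44%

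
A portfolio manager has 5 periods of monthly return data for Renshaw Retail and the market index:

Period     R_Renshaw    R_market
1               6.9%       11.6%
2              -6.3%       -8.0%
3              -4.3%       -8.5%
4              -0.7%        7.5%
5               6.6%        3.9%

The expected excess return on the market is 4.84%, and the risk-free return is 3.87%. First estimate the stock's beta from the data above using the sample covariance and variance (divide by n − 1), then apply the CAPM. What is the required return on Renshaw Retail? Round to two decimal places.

6.55%

Mean R_i = (6.9 − 6.3 − 4.3 − 0.7 + 6.6) / 5 = 0.4400%
Mean R_m = (11.6 − 8.0 − 8.5 + 7.5 + 3.9) / 5 = 1.3000%
Σ(R_i − R̄_i)(R_m − R̄_m) = 184.6200  ⇒  Cov = 184.6200 / 4 = 46.1550
Σ(R_m − R̄_m)² = 333.8200  ⇒  Var(R_m) = 333.8200 / 4 = 83.4550
β = Cov / Var(R_m) = 46.1550 / 83.4550 = 0.5531
E(R) = R_f + β × MRP = 3.87% + 0.5531 × 4.84% = 6.55%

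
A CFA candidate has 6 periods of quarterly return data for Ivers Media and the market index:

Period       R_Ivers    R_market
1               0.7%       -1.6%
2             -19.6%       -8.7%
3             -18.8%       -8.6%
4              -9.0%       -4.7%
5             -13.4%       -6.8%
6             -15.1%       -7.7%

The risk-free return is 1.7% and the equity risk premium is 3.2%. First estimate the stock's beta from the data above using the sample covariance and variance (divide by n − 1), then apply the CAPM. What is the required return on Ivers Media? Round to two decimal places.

Mean R_i = (0.7 − 19.6 − 18.8 − 9.0 − 13.4 − 15.1) / 6 = -12.5333%
Mean R_m = (-1.6 − 8.7 − 8.6 − 4.7 − 6.8 − 7.7) / 6 = -6.3500%
Σ(R_i − R̄_i)(R_m − R̄_m) = 103.2500  ⇒  Cov = 103.2500 / 5 = 20.6500
Σ(R_m − R̄_m)² = 37.8950  ⇒  Var(R_m) = 37.8950 / 5 = 7.5790
β = Cov / Var(R_m) = 20.6500 / 7.5790 = 2.7246
E(R) = R_f + β × MRP = 1.7% + 2.7246 × 3.2% = 10.42%

10.42%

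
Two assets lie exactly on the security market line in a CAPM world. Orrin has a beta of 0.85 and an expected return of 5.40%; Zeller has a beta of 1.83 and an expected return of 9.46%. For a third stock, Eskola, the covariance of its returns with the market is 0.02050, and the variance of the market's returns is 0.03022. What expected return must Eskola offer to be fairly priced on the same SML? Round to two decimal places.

MRP = (9.46% − 5.40%) / (1.83 − 0.85) = 4.1429%
R_f = 5.40% − 0.85 × 4.1429% = 1.8785%
β_Eskola = Cov / Var(R_m) = 0.02050 / 0.03022 = 0.6784
E(R_Eskola) = R_f + β × MRP = 1.8785% + 0.6784 × 4.1429% = 4.69%

4.69%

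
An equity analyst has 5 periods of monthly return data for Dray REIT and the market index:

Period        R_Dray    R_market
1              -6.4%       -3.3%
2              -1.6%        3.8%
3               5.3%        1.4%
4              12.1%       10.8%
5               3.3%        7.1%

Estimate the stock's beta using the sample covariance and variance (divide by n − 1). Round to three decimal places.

1.089

Mean R_i = (-6.4 − 1.6 + 5.3 + 12.1 + 3.3) / 5 = 2.5400%
Mean R_m = (-3.3 + 3.8 + 1.4 + 10.8 + 7.1) / 5 = 3.9600%
Σ(R_i − R̄_i)(R_m − R̄_m) = 126.2780  ⇒  Cov = 126.2780 / 4 = 31.5695
Σ(R_m − R̄_m)² = 115.9320  ⇒  Var(R_m) = 115.9320 / 4 = 28.9830
β = Cov / Var(R_m) = 31.5695 / 28.9830 = 1.0892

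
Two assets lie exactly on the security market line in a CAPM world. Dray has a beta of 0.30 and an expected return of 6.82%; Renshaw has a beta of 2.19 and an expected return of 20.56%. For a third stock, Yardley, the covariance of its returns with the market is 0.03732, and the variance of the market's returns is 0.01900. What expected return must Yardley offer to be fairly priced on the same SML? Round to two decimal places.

MRP = (20.56% − 6.82%) / (2.19 − 0.30) = 7.2698%
R_f = 6.82% − 0.30 × 7.2698% = 4.6391%
β_Yardley = Cov / Var(R_m) = 0.03732 / 0.01900 = 1.9642
E(R_Yardley) = R_f + β × MRP = 4.6391% + 1.9642 × 7.2698% = 18.92%

18.92%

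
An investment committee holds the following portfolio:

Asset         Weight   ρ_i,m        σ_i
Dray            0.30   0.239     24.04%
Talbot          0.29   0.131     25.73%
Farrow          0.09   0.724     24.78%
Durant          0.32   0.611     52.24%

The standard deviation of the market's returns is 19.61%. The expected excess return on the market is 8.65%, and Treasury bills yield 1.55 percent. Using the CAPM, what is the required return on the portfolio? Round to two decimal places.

7.96%

β_Dray = 0.239 × 24.04% / 19.61% = 0.2930
β_Talbot = 0.131 × 25.73% / 19.61% = 0.1719
β_Farrow = 0.724 × 24.78% / 19.61% = 0.9149
β_Durant = 0.611 × 52.24% / 19.61% = 1.6277
β_P = Σ w_i β_i = 0.30×0.2930 + 0.29×0.1719 + 0.09×0.9149 + 0.32×1.6277 = 0.7410
E(R_P) = R_f + β_P × MRP = 1.55% + 0.7410 × 8.65% = 7.96%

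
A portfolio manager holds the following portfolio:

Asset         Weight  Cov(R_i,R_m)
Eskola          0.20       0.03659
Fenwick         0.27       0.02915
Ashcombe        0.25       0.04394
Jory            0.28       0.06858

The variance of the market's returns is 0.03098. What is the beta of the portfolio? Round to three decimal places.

β_Eskola = 0.03659 / 0.03098 = 1.1811
β_Fenwick = 0.02915 / 0.03098 = 0.9409
β_Ashcombe = 0.04394 / 0.03098 = 1.4183
β_Jory = 0.06858 / 0.03098 = 2.2137
β_P = Σ w_i β_i = 0.20×1.1811 + 0.27×0.9409 + 0.25×1.4183 + 0.28×2.2137 = 1.4647

1.465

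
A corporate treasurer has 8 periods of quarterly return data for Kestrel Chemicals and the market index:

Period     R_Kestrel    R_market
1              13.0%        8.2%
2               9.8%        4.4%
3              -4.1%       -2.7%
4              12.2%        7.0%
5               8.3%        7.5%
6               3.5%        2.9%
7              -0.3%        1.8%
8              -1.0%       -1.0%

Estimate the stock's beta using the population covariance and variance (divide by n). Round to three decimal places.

Mean R_i = (13.0 + 9.8 − 4.1 + 12.2 + 8.3 + 3.5 − 0.3 − 1.0) / 8 = 5.1750%
Mean R_m = (8.2 + 4.4 − 2.7 + 7.0 + 7.5 + 2.9 + 1.8 − 1.0) / 8 = 3.5125%
Σ(R_i − R̄_i)(R_m − R̄_m) = 173.6325  ⇒  Cov = 173.6325 / 8 = 21.7041
Σ(R_m − R̄_m)² = 113.0888  ⇒  Var(R_m) = 113.0888 / 8 = 14.1361
β = Cov / Var(R_m) = 21.7041 / 14.1361 = 1.5354

1.535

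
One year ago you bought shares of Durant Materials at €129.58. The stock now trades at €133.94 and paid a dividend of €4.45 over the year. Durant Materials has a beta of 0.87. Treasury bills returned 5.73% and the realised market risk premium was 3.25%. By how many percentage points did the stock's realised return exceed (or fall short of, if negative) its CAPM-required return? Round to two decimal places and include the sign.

-1.76%

Realised HPR = (P1 + D1 − P0) / P0 = (133.94 + 4.45 − 129.58) / 129.58 = 8.81 / 129.58 = 6.7989%
CAPM required = R_f + β·MRP = 5.73% + 0.87 × 3.25% = 8.5575%
α = realised − required = 6.7989% − 8.5575% = -1.76%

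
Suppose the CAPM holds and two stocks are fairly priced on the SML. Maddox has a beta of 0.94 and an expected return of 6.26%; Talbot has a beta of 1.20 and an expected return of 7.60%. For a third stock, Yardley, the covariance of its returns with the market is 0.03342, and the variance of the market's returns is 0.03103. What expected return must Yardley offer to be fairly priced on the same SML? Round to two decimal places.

MRP = (7.60% − 6.26%) / (1.20 − 0.94) = 5.1538%
R_f = 6.26% − 0.94 × 5.1538% = 1.4154%
β_Yardley = Cov / Var(R_m) = 0.03342 / 0.03103 = 1.0770
E(R_Yardley) = R_f + β × MRP = 1.4154% + 1.0770 × 5.1538% = 6.97%

6.97%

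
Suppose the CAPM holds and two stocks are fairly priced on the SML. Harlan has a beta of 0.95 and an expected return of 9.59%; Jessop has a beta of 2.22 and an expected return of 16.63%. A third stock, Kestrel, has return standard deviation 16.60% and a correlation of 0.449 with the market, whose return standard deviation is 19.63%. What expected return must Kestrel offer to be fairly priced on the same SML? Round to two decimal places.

MRP = (16.63% − 9.59%) / (2.22 − 0.95) = 5.5433%
R_f = 9.59% − 0.95 × 5.5433% = 4.3239%
β_Kestrel = ρ·σ_i/σ_m = 0.449 × 16.60 / 19.63 = 0.3797
E(R_Kestrel) = R_f + β × MRP = 4.3239% + 0.3797 × 5.5433% = 6.43%

6.43%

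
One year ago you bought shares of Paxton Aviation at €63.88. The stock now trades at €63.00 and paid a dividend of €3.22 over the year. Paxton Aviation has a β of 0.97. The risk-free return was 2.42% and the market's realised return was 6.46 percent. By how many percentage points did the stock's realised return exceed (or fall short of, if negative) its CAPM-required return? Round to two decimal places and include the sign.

-2.68%

Realised HPR = (P1 + D1 − P0) / P0 = (63.00 + 3.22 − 63.88) / 63.88 = 2.34 / 63.88 = 3.6631%
MRP = 6.46% − 2.42% = 4.04%
CAPM required = R_f + β·MRP = 2.42% + 0.97 × 4.04% = 6.3388%
α = realised − required = 3.6631% − 6.3388% = -2.68%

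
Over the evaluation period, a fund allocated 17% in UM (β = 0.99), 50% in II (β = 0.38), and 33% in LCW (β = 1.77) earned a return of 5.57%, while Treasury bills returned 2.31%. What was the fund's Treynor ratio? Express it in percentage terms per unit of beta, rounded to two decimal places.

β_P = 0.17×0.99 + 0.50×0.38 + 0.33×1.77 = 0.9424
Treynor = (R_P − R_f) / β_P = (5.57% − 2.31%) / 0.9424 = 3.26% / 0.9424 = 3.46%

3.46%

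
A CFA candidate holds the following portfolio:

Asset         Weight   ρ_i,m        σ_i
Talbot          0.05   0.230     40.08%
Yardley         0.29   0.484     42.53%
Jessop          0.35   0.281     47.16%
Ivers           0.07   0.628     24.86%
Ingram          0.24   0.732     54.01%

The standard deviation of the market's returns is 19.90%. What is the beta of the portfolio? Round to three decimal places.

1.088

β_Talbot = 0.230 × 40.08% / 19.90% = 0.4632
β_Yardley = 0.484 × 42.53% / 19.90% = 1.0344
β_Jessop = 0.281 × 47.16% / 19.90% = 0.6659
β_Ivers = 0.628 × 24.86% / 19.90% = 0.7845
β_Ingram = 0.732 × 54.01% / 19.90% = 1.9867
β_P = Σ w_i β_i = 0.05×0.4632 + 0.29×1.0344 + 0.35×0.6659 + 0.07×0.7845 + 0.24×1.9867 = 1.0879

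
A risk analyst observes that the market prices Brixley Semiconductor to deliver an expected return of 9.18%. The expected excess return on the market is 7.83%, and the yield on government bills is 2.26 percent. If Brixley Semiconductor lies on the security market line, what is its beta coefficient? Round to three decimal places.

β = (E(R) − R_f) / MRP = (9.18% − 2.26%) / 7.83% = 6.92% / 7.83% = 0.884

0.884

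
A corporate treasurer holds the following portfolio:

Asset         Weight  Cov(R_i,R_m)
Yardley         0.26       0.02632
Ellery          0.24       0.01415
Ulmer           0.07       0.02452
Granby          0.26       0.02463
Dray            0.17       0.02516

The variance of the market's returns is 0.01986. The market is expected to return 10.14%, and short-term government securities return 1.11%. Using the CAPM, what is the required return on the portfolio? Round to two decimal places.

11.40%

β_Yardley = 0.02632 / 0.01986 = 1.3253
β_Ellery = 0.01415 / 0.01986 = 0.7125
β_Ulmer = 0.02452 / 0.01986 = 1.2346
β_Granby = 0.02463 / 0.01986 = 1.2402
β_Dray = 0.02516 / 0.01986 = 1.2669
β_P = Σ w_i β_i = 0.26×1.3253 + 0.24×0.7125 + 0.07×1.2346 + 0.26×1.2402 + 0.17×1.2669 = 1.1398
MRP = 10.14% − 1.11% = 9.03%
E(R_P) = R_f + β_P × MRP = 1.11% + 1.1398 × 9.03% = 11.40%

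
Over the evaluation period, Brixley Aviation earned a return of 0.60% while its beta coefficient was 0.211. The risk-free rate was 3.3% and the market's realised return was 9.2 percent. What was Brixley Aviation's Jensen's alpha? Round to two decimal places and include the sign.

Market excess return = 9.2% − 3.3% = 5.90%
CAPM benchmark = R_f + β(R_m − R_f) = 3.3% + 0.211 × 5.9% = 4.5449%
α = actual − benchmark = 0.60% − 4.5449% = -3.94%

-3.94%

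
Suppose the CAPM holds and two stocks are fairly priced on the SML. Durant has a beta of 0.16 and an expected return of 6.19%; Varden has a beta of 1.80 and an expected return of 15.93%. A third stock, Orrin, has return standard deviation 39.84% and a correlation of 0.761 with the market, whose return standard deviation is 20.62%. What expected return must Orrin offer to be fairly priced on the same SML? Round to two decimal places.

MRP = (15.93% − 6.19%) / (1.80 − 0.16) = 5.9390%
R_f = 6.19% − 0.16 × 5.9390% = 5.2398%
β_Orrin = ρ·σ_i/σ_m = 0.761 × 39.84 / 20.62 = 1.4703
E(R_Orrin) = R_f + β × MRP = 5.2398% + 1.4703 × 5.9390% = 13.97%

13.97%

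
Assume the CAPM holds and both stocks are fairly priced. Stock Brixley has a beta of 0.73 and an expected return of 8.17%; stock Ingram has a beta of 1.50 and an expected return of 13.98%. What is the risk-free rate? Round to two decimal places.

2.66%

Both satisfy E(R) = R_f + β·MRP, so the slope of the SML is
MRP = (13.98% − 8.17%) / (1.50 − 0.73) = 5.81% / 0.77 = 7.5455%
R_f = E(R_Brixley) − β_Brixley·MRP = 8.17% − 0.73 × 7.5455% = 2.6618%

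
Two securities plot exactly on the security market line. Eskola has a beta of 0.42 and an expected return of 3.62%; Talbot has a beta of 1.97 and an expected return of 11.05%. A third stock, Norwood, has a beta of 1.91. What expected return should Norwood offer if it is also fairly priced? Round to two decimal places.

MRP (SML slope) = (11.05% − 3.62%) / (1.97 − 0.42) = 7.43% / 1.55 = 4.7935%
R_f (intercept) = 3.62% − 0.42 × 4.7935% = 1.6067%
E(R_Norwood) = R_f + β × MRP = 1.6067% + 1.91 × 4.7935% = 10.76%

10.76%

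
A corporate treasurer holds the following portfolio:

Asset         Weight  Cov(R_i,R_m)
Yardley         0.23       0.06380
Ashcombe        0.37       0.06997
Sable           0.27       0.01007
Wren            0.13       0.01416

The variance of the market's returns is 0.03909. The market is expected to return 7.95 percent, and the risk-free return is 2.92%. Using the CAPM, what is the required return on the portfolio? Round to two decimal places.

β_Yardley = 0.06380 / 0.03909 = 1.6321
β_Ashcombe = 0.06997 / 0.03909 = 1.7900
β_Sable = 0.01007 / 0.03909 = 0.2576
β_Wren = 0.01416 / 0.03909 = 0.3622
β_P = Σ w_i β_i = 0.23×1.6321 + 0.37×1.7900 + 0.27×0.2576 + 0.13×0.3622 = 1.1543
MRP = 7.95% − 2.92% = 5.03%
E(R_P) = R_f + β_P × MRP = 2.92% + 1.1543 × 5.03% = 8.73%

8.73%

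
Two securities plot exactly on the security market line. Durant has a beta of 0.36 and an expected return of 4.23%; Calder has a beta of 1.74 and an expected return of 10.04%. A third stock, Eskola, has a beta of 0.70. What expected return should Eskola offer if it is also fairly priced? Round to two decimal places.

5.66%

MRP (SML slope) = (10.04% − 4.23%) / (1.74 − 0.36) = 5.81% / 1.38 = 4.2101%
R_f (intercept) = 4.23% − 0.36 × 4.2101% = 2.7144%
E(R_Eskola) = R_f + β × MRP = 2.7144% + 0.70 × 4.2101% = 5.66%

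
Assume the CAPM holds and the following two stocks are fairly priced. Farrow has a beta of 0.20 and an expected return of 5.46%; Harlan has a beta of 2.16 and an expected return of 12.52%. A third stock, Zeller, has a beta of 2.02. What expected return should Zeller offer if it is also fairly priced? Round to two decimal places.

MRP (SML slope) = (12.52% − 5.46%) / (2.16 − 0.20) = 7.06% / 1.96 = 3.6020%
R_f (intercept) = 5.46% − 0.20 × 3.6020% = 4.7396%
E(R_Zeller) = R_f + β × MRP = 4.7396% + 2.02 × 3.6020% = 12.02%

12.02%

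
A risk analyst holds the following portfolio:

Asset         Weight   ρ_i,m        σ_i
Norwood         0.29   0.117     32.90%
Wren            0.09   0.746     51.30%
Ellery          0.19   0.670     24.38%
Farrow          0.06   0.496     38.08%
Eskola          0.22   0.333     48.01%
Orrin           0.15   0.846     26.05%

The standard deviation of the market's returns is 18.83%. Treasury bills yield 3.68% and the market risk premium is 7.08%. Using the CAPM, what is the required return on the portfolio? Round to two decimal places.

β_Norwood = 0.117 × 32.90% / 18.83% = 0.2044
β_Wren = 0.746 × 51.30% / 18.83% = 2.0324
β_Ellery = 0.670 × 24.38% / 18.83% = 0.8675
β_Farrow = 0.496 × 38.08% / 18.83% = 1.0031
β_Eskola = 0.333 × 48.01% / 18.83% = 0.8490
β_Orrin = 0.846 × 26.05% / 18.83% = 1.1704
β_P = Σ w_i β_i = 0.29×0.2044 + 0.09×2.0324 + 0.19×0.8675 + 0.06×1.0031 + 0.22×0.8490 + 0.15×1.1704 = 0.8295
E(R_P) = R_f + β_P × MRP = 3.68% + 0.8295 × 7.08% = 9.55%

9.55%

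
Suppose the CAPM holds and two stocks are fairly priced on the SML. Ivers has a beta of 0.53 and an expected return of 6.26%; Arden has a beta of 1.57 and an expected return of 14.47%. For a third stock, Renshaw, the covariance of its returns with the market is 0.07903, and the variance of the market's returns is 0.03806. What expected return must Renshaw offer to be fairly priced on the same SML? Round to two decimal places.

MRP = (14.47% − 6.26%) / (1.57 − 0.53) = 7.8942%
R_f = 6.26% − 0.53 × 7.8942% = 2.0761%
β_Renshaw = Cov / Var(R_m) = 0.07903 / 0.03806 = 2.0765
E(R_Renshaw) = R_f + β × MRP = 2.0761% + 2.0765 × 7.8942% = 18.47%

18.47%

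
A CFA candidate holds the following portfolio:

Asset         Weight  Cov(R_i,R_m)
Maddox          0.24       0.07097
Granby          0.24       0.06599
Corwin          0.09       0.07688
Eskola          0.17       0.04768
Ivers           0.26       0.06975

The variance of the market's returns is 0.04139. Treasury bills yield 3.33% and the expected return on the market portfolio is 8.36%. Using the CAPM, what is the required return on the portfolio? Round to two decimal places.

β_Maddox = 0.07097 / 0.04139 = 1.7147
β_Granby = 0.06599 / 0.04139 = 1.5943
β_Corwin = 0.07688 / 0.04139 = 1.8575
β_Eskola = 0.04768 / 0.04139 = 1.1520
β_Ivers = 0.06975 / 0.04139 = 1.6852
β_P = Σ w_i β_i = 0.24×1.7147 + 0.24×1.5943 + 0.09×1.8575 + 0.17×1.1520 + 0.26×1.6852 = 1.5953
MRP = 8.36% − 3.33% = 5.03%
E(R_P) = R_f + β_P × MRP = 3.33% + 1.5953 × 5.03% = 11.35%

11.35%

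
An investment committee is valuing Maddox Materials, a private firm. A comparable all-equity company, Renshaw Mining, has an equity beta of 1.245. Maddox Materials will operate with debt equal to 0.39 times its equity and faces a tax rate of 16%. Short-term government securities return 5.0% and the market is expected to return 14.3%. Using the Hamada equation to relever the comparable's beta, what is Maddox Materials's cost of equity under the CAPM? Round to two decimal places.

20.37%

β_L = β_U × [1 + (1 − t)(D/E)] = 1.245 × [1 + (1 − 0.16) × 0.39]
    = 1.245 × [1 + 0.84 × 0.39] = 1.245 × 1.3276 = 1.6529
MRP = 14.3% − 5.0% = 9.30%
E(R) = R_f + β_L × MRP = 5.0% + 1.6529 × 9.3% = 20.37%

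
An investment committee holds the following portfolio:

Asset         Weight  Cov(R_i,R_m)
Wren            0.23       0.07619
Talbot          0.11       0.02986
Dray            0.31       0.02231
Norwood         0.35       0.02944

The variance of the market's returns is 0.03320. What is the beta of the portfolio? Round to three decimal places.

β_Wren = 0.07619 / 0.03320 = 2.2949
β_Talbot = 0.02986 / 0.03320 = 0.8994
β_Dray = 0.02231 / 0.03320 = 0.6720
β_Norwood = 0.02944 / 0.03320 = 0.8867
β_P = Σ w_i β_i = 0.23×2.2949 + 0.11×0.8994 + 0.31×0.6720 + 0.35×0.8867 = 1.1454

1.145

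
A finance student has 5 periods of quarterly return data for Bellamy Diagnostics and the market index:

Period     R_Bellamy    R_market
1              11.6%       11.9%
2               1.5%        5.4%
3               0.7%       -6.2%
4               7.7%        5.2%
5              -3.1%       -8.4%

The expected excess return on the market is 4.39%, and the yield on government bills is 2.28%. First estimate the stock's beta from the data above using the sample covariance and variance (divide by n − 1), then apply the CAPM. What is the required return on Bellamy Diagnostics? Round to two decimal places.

Mean R_i = (11.6 + 1.5 + 0.7 + 7.7 − 3.1) / 5 = 3.6800%
Mean R_m = (11.9 + 5.4 − 6.2 + 5.2 − 8.4) / 5 = 1.5800%
Σ(R_i − R̄_i)(R_m − R̄_m) = 178.8080  ⇒  Cov = 178.8080 / 4 = 44.7020
Σ(R_m − R̄_m)² = 294.3280  ⇒  Var(R_m) = 294.3280 / 4 = 73.5820
β = Cov / Var(R_m) = 44.7020 / 73.5820 = 0.6075
E(R) = R_f + β × MRP = 2.28% + 0.6075 × 4.39% = 4.95%

4.95%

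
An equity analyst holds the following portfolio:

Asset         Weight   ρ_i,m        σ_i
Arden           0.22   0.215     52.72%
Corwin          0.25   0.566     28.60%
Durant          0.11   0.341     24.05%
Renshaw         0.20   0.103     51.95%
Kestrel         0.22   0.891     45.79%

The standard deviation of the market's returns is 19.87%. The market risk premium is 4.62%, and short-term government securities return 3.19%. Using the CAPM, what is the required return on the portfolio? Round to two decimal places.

7.26%

β_Arden = 0.215 × 52.72% / 19.87% = 0.5704
β_Corwin = 0.566 × 28.60% / 19.87% = 0.8147
β_Durant = 0.341 × 24.05% / 19.87% = 0.4127
β_Renshaw = 0.103 × 51.95% / 19.87% = 0.2693
β_Kestrel = 0.891 × 45.79% / 19.87% = 2.0533
β_P = Σ w_i β_i = 0.22×0.5704 + 0.25×0.8147 + 0.11×0.4127 + 0.20×0.2693 + 0.22×2.0533 = 0.8801
E(R_P) = R_f + β_P × MRP = 3.19% + 0.8801 × 4.62% = 7.26%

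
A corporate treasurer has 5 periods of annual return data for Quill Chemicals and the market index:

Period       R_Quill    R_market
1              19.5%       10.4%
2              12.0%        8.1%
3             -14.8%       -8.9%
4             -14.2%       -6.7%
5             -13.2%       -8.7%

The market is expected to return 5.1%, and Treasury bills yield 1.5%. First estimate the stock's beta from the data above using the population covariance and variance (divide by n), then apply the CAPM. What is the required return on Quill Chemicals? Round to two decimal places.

Mean R_i = (19.5 + 12.0 − 14.8 − 14.2 − 13.2) / 5 = -2.1400%
Mean R_m = (10.4 + 8.1 − 8.9 − 6.7 − 8.7) / 5 = -1.1600%
Σ(R_i − R̄_i)(R_m − R̄_m) = 629.2880  ⇒  Cov = 629.2880 / 5 = 125.8576
Σ(R_m − R̄_m)² = 366.8320  ⇒  Var(R_m) = 366.8320 / 5 = 73.3664
β = Cov / Var(R_m) = 125.8576 / 73.3664 = 1.7155
MRP = 5.1% − 1.5% = 3.60%
E(R) = R_f + β × MRP = 1.5% + 1.7155 × 3.6% = 7.68%

7.68%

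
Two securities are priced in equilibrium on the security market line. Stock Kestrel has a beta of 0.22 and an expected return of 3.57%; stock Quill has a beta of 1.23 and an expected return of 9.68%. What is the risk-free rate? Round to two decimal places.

Both satisfy E(R) = R_f + β·MRP, so the slope of the SML is
MRP = (9.68% − 3.57%) / (1.23 − 0.22) = 6.11% / 1.01 = 6.0495%
R_f = E(R_Kestrel) − β_Kestrel·MRP = 3.57% − 0.22 × 6.0495% = 2.2391%

2.24%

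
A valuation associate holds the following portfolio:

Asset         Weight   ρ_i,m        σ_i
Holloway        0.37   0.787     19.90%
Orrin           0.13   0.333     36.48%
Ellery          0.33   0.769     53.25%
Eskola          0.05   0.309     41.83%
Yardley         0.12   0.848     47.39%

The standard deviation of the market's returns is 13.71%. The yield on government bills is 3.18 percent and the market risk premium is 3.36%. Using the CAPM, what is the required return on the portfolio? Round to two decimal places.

β_Holloway = 0.787 × 19.90% / 13.71% = 1.1423
β_Orrin = 0.333 × 36.48% / 13.71% = 0.8861
β_Ellery = 0.769 × 53.25% / 13.71% = 2.9868
β_Eskola = 0.309 × 41.83% / 13.71% = 0.9428
β_Yardley = 0.848 × 47.39% / 13.71% = 2.9312
β_P = Σ w_i β_i = 0.37×1.1423 + 0.13×0.8861 + 0.33×2.9868 + 0.05×0.9428 + 0.12×2.9312 = 1.9224
E(R_P) = R_f + β_P × MRP = 3.18% + 1.9224 × 3.36% = 9.64%

9.64%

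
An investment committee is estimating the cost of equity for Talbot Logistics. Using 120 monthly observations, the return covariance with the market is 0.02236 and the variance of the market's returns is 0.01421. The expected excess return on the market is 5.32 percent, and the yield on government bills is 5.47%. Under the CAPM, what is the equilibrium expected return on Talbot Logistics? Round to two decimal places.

β = Cov(R_i, R_m) / Var(R_m) = 0.02236 / 0.01421 = 1.5735
E(R) = R_f + β × MRP = 5.47% + 1.5735 × 5.32% = 13.84%

13.84%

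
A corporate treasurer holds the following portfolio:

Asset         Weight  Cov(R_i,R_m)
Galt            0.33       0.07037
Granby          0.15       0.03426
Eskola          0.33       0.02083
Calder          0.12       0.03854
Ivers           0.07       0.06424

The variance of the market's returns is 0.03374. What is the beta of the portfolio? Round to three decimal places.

β_Galt = 0.07037 / 0.03374 = 2.0857
β_Granby = 0.03426 / 0.03374 = 1.0154
β_Eskola = 0.02083 / 0.03374 = 0.6174
β_Calder = 0.03854 / 0.03374 = 1.1423
β_Ivers = 0.06424 / 0.03374 = 1.9040
β_P = Σ w_i β_i = 0.33×2.0857 + 0.15×1.0154 + 0.33×0.6174 + 0.12×1.1423 + 0.07×1.9040 = 1.3147

1.315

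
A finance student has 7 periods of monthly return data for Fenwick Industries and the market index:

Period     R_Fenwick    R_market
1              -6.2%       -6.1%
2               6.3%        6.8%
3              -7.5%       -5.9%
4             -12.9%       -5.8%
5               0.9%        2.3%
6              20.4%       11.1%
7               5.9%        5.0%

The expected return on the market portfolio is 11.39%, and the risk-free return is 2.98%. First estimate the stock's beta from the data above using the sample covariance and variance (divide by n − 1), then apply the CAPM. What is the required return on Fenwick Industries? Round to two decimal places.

15.71%

Mean R_i = (-6.2 + 6.3 − 7.5 − 12.9 + 0.9 + 20.4 + 5.9) / 7 = 0.9857%
Mean R_m = (-6.1 + 6.8 − 5.9 − 5.8 + 2.3 + 11.1 + 5.0) / 7 = 1.0571%
Σ(R_i − R̄_i)(R_m − R̄_m) = 450.4457  ⇒  Cov = 450.4457 / 6 = 75.0743
Σ(R_m − R̄_m)² = 297.5771  ⇒  Var(R_m) = 297.5771 / 6 = 49.5962
β = Cov / Var(R_m) = 75.0743 / 49.5962 = 1.5137
MRP = 11.39% − 2.98% = 8.41%
E(R) = R_f + β × MRP = 2.98% + 1.5137 × 8.41% = 15.71%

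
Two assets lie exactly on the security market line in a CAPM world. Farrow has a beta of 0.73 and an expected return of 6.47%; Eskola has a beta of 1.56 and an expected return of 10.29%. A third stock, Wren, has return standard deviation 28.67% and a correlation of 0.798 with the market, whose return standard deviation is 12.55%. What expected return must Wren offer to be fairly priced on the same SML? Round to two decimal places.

11.50%

MRP = (10.29% − 6.47%) / (1.56 − 0.73) = 4.6024%
R_f = 6.47% − 0.73 × 4.6024% = 3.1102%
β_Wren = ρ·σ_i/σ_m = 0.798 × 28.67 / 12.55 = 1.8230
E(R_Wren) = R_f + β × MRP = 3.1102% + 1.8230 × 4.6024% = 11.50%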